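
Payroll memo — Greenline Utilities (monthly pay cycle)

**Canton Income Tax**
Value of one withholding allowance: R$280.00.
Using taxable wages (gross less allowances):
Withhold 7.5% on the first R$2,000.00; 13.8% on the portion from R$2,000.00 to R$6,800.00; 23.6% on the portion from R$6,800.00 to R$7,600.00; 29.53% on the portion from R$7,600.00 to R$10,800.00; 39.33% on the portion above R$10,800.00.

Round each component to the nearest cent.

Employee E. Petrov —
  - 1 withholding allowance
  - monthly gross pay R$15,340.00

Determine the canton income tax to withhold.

R$3,621.62

Canton Income Tax: taxable = R$15,340.00 − 1×R$280.00 = R$15,060.00
  R$1,946.16 + 39.33% × (R$15,060.00 − R$10,800.00) = R$1,946.16 + 39.33% × R$4,260.00 = R$3,621.62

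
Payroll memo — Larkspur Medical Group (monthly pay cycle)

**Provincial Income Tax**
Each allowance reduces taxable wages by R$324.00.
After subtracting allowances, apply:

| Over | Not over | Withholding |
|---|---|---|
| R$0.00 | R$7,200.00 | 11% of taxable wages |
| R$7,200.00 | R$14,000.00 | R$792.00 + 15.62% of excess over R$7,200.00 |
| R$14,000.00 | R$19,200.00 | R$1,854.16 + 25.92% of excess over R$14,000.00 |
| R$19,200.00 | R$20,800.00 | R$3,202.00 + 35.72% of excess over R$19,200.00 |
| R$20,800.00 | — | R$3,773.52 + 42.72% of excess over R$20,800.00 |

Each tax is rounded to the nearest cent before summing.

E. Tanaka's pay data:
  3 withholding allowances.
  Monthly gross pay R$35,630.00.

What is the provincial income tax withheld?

R$9,693.66

Provincial Income Tax: taxable = R$35,630.00 − 3×R$324.00 = R$34,658.00
  R$3,773.52 + 42.72% × (R$34,658.00 − R$20,800.00) = R$3,773.52 + 42.72% × R$13,858.00 = R$9,693.66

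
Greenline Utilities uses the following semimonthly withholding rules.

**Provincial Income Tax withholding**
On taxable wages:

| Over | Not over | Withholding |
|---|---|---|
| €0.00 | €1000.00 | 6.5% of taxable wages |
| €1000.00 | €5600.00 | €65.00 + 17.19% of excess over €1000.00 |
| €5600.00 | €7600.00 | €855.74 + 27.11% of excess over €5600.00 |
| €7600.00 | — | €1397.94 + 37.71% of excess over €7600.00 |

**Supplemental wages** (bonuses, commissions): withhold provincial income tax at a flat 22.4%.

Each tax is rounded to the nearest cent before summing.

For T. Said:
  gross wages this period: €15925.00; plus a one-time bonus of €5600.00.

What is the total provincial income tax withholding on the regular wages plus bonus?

Provincial Income Tax: taxable = €15925.00
  €1397.94 + 37.71% × (€15925.00 − €7600.00) = €1397.94 + 37.71% × €8325.00 = €4537.30
Supplemental (22.4% flat on bonus): 22.4% × €5600.00 = €1254.40
Total provincial income tax: €4537.30 + €1254.40 = €5791.70

€5791.70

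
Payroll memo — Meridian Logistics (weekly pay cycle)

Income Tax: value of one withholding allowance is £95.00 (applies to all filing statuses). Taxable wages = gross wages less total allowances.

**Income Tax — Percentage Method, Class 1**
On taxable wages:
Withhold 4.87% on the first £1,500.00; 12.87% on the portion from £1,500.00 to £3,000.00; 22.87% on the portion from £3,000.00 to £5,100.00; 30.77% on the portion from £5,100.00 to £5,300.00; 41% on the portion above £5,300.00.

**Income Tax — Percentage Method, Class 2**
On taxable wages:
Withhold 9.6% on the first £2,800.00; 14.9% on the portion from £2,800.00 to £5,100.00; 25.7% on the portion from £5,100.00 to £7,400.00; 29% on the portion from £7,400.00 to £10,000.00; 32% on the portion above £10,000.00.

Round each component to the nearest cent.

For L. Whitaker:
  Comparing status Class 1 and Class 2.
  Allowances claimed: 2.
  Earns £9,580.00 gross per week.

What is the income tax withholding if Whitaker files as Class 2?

Income Tax (Class 2): taxable = £9,580.00 − 2×£95.00 = £9,390.00
  £1,202.60 + 29% × (£9,390.00 − £7,400.00) = £1,202.60 + 29% × £1,990.00 = £1,779.70

£1,779.70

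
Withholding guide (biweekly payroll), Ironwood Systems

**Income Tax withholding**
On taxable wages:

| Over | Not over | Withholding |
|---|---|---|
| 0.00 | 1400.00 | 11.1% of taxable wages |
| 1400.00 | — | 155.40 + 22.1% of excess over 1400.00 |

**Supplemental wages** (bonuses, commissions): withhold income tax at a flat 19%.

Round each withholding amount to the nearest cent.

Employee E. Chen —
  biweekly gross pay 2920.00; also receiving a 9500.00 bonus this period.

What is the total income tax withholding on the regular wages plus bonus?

2296.32

Income Tax: taxable = 2920.00
  155.40 + 22.1% × (2920.00 − 1400.00) = 155.40 + 22.1% × 1520.00 = 491.32
Supplemental (19% flat on bonus): 19% × 9500.00 = 1805.00
Total income tax: 491.32 + 1805.00 = 2296.32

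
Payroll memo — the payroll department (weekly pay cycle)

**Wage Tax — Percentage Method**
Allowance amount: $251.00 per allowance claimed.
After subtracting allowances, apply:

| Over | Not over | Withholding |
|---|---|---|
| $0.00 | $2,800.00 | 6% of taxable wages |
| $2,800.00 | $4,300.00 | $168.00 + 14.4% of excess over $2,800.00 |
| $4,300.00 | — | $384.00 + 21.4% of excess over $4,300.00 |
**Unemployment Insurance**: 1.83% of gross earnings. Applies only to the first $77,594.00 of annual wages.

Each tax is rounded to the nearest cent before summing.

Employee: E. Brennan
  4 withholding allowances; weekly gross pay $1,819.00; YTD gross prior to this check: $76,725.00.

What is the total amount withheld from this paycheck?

$64.80

Wage Tax: taxable = $1,819.00 − 4×$251.00 = $815.00
  6% × $815.00 = $48.90
Unemployment Insurance: cap $77,594.00 − YTD $76,725.00 = $869.00 subject; 1.83% × $869.00 = $15.90
Total: $48.90 + $15.90 = $64.80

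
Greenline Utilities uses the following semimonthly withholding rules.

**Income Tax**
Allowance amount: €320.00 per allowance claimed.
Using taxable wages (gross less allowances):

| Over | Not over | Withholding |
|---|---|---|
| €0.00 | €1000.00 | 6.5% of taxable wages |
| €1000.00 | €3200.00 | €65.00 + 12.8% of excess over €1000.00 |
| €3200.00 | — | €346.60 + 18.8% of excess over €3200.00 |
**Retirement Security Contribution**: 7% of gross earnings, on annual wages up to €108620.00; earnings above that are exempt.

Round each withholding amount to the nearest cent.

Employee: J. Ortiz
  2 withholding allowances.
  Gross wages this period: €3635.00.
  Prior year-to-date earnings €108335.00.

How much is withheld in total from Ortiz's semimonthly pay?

€340.31

Income Tax: taxable = €3635.00 − 2×€320.00 = €2995.00
  €65.00 + 12.8% × (€2995.00 − €1000.00) = €65.00 + 12.8% × €1995.00 = €320.36
Retirement Security Contribution: cap €108620.00 − YTD €108335.00 = €285.00 subject; 7% × €285.00 = €19.95
Total: €320.36 + €19.95 = €340.31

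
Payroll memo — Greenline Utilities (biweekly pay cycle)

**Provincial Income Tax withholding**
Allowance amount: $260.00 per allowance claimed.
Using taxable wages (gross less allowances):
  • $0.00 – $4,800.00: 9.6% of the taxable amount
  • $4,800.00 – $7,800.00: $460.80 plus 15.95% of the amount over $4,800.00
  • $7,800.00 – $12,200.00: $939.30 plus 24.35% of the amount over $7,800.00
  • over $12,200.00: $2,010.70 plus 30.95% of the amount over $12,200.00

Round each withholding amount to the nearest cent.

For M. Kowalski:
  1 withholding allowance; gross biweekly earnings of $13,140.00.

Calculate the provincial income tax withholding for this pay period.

Provincial Income Tax: taxable = $13,140.00 − 1×$260.00 = $12,880.00
  $2,010.70 + 30.95% × ($12,880.00 − $12,200.00) = $2,010.70 + 30.95% × $680.00 = $2,221.16

$2,221.16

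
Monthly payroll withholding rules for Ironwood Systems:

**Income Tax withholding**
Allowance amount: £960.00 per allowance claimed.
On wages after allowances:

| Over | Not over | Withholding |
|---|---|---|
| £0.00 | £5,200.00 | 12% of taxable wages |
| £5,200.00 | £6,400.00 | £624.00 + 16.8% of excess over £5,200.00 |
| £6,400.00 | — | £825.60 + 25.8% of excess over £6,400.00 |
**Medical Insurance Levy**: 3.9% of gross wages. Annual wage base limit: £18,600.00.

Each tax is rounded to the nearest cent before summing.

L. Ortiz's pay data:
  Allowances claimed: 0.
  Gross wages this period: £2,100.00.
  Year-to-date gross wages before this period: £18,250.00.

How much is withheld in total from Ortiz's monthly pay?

Income Tax: taxable = £2,100.00
  12% × £2,100.00 = £252.00
Medical Insurance Levy: cap £18,600.00 − YTD £18,250.00 = £350.00 subject; 3.9% × £350.00 = £13.65
Total: £252.00 + £13.65 = £265.65

£265.65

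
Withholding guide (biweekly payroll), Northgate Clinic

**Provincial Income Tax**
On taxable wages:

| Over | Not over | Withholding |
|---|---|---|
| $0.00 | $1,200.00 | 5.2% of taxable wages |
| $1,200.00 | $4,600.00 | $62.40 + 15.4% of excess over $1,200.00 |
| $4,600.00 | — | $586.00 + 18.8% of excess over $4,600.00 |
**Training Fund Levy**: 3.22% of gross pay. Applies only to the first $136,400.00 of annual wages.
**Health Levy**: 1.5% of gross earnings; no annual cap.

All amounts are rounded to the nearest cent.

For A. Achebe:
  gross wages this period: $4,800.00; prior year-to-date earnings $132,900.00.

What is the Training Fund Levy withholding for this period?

$112.70

Training Fund Levy: cap $136,400.00 − YTD $132,900.00 = $3,500.00 subject; 3.22% × $3,500.00 = $112.70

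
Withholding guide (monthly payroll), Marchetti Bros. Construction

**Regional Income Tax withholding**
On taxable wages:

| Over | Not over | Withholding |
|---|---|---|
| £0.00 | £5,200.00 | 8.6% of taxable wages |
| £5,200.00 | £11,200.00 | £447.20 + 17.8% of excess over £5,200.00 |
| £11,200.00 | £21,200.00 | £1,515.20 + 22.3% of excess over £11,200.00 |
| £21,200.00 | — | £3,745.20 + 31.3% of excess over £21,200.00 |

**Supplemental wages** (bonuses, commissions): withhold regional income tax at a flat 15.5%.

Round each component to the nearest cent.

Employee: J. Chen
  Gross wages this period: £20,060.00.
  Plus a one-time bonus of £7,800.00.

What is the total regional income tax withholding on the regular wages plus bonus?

£4,699.98

Regional Income Tax: taxable = £20,060.00
  £1,515.20 + 22.3% × (£20,060.00 − £11,200.00) = £1,515.20 + 22.3% × £8,860.00 = £3,490.98
Supplemental (15.5% flat on bonus): 15.5% × £7,800.00 = £1,209.00
Total regional income tax: £3,490.98 + £1,209.00 = £4,699.98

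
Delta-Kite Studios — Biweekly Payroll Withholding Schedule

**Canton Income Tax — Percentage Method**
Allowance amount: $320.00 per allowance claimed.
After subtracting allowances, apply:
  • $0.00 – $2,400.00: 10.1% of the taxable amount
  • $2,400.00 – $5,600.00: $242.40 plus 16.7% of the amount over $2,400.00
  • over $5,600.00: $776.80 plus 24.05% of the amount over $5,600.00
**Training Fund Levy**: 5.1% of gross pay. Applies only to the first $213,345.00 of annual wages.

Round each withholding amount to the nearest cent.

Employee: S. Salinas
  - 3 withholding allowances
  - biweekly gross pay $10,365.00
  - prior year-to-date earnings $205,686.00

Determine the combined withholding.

Canton Income Tax: taxable = $10,365.00 − 3×$320.00 = $9,405.00
  $776.80 + 24.05% × ($9,405.00 − $5,600.00) = $776.80 + 24.05% × $3,805.00 = $1,691.90
Training Fund Levy: cap $213,345.00 − YTD $205,686.00 = $7,659.00 subject; 5.1% × $7,659.00 = $390.61
Total: $1,691.90 + $390.61 = $2,082.51

$2,082.51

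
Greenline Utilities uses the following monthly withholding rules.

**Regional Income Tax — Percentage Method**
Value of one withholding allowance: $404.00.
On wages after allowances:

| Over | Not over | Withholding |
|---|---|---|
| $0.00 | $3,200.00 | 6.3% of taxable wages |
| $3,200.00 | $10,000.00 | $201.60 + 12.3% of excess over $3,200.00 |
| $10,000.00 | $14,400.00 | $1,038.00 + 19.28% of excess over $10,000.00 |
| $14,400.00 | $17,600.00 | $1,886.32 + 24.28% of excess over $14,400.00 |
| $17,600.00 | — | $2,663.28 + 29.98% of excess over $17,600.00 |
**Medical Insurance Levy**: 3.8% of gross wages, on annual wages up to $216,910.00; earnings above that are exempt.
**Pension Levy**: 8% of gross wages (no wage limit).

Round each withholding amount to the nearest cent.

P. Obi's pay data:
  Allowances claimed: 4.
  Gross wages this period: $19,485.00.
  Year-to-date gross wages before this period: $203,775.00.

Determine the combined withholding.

Regional Income Tax: taxable = $19,485.00 − 4×$404.00 = $17,869.00
  $2,663.28 + 29.98% × ($17,869.00 − $17,600.00) = $2,663.28 + 29.98% × $269.00 = $2,743.93
Medical Insurance Levy: cap $216,910.00 − YTD $203,775.00 = $13,135.00 subject; 3.8% × $13,135.00 = $499.13
Pension Levy: 8% × $19,485.00 = $1,558.80
Total: $2,743.93 + $499.13 + $1,558.80 = $4,801.86

$4,801.86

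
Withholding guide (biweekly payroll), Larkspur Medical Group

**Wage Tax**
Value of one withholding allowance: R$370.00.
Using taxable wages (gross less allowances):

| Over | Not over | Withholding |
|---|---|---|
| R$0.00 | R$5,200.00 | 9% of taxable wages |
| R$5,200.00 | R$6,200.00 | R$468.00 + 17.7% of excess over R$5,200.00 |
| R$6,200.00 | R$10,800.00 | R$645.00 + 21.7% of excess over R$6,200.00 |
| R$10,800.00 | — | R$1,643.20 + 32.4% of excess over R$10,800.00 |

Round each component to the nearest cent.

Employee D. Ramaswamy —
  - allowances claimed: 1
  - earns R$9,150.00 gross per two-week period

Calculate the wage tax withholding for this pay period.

Wage Tax: taxable = R$9,150.00 − 1×R$370.00 = R$8,780.00
  R$645.00 + 21.7% × (R$8,780.00 − R$6,200.00) = R$645.00 + 21.7% × R$2,580.00 = R$1,204.86

R$1,204.86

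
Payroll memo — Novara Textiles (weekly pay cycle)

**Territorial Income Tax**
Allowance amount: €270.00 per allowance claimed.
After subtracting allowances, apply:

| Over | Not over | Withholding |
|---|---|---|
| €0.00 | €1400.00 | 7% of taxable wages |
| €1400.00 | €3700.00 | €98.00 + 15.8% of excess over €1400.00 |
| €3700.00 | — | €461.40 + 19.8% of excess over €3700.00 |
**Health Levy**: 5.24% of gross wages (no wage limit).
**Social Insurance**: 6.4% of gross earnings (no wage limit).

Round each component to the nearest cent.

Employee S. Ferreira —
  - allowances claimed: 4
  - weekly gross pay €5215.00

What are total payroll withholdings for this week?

€1154.56

Territorial Income Tax: taxable = €5215.00 − 4×€270.00 = €4135.00
  €461.40 + 19.8% × (€4135.00 − €3700.00) = €461.40 + 19.8% × €435.00 = €547.53
Health Levy: 5.24% × €5215.00 = €273.27
Social Insurance: 6.4% × €5215.00 = €333.76
Total: €547.53 + €273.27 + €333.76 = €1154.56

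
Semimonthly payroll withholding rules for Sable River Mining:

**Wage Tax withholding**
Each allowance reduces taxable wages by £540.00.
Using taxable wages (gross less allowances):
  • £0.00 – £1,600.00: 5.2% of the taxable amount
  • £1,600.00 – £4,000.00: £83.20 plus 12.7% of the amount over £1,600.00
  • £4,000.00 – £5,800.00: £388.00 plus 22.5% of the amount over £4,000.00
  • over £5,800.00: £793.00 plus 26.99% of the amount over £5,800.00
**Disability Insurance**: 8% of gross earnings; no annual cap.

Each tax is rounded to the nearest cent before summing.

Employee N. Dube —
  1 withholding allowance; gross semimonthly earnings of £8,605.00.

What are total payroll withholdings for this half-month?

Wage Tax: taxable = £8,605.00 − 1×£540.00 = £8,065.00
  £793.00 + 26.99% × (£8,065.00 − £5,800.00) = £793.00 + 26.99% × £2,265.00 = £1,404.32
Disability Insurance: 8% × £8,605.00 = £688.40
Total: £1,404.32 + £688.40 = £2,092.72

£2,092.72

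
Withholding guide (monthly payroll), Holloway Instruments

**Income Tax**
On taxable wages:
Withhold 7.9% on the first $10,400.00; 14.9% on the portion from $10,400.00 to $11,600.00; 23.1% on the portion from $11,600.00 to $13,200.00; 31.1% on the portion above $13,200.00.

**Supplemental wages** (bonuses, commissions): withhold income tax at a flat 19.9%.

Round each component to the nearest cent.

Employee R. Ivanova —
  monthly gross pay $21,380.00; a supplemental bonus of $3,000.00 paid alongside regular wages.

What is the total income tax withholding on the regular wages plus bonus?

Income Tax: taxable = $21,380.00
  $1,370.00 + 31.1% × ($21,380.00 − $13,200.00) = $1,370.00 + 31.1% × $8,180.00 = $3,913.98
Supplemental (19.9% flat on bonus): 19.9% × $3,000.00 = $597.00
Total income tax: $3,913.98 + $597.00 = $4,510.98

$4,510.98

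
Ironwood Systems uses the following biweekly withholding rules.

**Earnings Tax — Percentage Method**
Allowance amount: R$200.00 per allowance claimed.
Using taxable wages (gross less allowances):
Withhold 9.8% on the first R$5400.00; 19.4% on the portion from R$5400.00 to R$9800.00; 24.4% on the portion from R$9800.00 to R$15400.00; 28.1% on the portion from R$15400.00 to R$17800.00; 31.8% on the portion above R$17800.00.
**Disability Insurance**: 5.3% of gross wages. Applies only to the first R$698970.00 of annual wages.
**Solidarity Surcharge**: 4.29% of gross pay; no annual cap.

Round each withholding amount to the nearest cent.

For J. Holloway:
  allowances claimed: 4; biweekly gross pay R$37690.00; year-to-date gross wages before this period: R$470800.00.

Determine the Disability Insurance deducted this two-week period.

R$1997.57

Disability Insurance: 5.3% × R$37690.00 = R$1997.57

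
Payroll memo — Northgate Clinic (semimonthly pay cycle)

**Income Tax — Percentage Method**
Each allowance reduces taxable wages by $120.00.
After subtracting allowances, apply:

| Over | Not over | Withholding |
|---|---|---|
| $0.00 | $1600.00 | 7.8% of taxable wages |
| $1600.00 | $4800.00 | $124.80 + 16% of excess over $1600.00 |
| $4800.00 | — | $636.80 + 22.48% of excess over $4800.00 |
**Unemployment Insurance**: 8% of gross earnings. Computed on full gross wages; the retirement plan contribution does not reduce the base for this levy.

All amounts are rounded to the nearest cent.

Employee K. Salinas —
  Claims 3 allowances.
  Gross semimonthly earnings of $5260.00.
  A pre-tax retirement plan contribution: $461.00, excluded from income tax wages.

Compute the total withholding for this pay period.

$999.84

Income Tax: taxable = $5260.00 − $461.00 − 3×$120.00 = $4439.00
  $124.80 + 16% × ($4439.00 − $1600.00) = $124.80 + 16% × $2839.00 = $579.04
Unemployment Insurance: 8% × $5260.00 = $420.80
Total: $579.04 + $420.80 = $999.84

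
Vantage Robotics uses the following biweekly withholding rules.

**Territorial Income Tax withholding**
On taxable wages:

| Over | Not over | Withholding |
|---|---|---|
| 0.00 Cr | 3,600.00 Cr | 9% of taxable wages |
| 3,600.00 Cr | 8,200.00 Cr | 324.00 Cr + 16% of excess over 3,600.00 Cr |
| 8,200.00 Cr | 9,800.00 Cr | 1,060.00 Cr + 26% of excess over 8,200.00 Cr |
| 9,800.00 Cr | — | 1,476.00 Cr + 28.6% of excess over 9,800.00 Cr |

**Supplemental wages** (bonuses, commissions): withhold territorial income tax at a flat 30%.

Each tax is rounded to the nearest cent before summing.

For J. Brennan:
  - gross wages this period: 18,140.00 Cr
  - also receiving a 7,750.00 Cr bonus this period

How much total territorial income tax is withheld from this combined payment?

Territorial Income Tax: taxable = 18,140.00 Cr
  1,476.00 Cr + 28.6% × (18,140.00 Cr − 9,800.00 Cr) = 1,476.00 Cr + 28.6% × 8,340.00 Cr = 3,861.24 Cr
Supplemental (30% flat on bonus): 30% × 7,750.00 Cr = 2,325.00 Cr
Total territorial income tax: 3,861.24 Cr + 2,325.00 Cr = 6,186.24 Cr

6,186.24 Cr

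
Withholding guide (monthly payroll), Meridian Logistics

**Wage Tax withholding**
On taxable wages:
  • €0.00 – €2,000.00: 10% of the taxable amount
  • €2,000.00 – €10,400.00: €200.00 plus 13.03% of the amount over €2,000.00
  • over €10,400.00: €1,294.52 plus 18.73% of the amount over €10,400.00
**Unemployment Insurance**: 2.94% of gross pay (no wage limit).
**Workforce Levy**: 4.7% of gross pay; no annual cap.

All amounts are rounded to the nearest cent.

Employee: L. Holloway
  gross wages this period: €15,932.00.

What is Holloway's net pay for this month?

€12,384.14

Wage Tax: taxable = €15,932.00
  €1,294.52 + 18.73% × (€15,932.00 − €10,400.00) = €1,294.52 + 18.73% × €5,532.00 = €2,330.66
Unemployment Insurance: 2.94% × €15,932.00 = €468.40
Workforce Levy: 4.7% × €15,932.00 = €748.80
Total withheld: €2,330.66 + €468.40 + €748.80 = €3,547.86
Net pay: €15,932.00 − €3,547.86 = €12,384.14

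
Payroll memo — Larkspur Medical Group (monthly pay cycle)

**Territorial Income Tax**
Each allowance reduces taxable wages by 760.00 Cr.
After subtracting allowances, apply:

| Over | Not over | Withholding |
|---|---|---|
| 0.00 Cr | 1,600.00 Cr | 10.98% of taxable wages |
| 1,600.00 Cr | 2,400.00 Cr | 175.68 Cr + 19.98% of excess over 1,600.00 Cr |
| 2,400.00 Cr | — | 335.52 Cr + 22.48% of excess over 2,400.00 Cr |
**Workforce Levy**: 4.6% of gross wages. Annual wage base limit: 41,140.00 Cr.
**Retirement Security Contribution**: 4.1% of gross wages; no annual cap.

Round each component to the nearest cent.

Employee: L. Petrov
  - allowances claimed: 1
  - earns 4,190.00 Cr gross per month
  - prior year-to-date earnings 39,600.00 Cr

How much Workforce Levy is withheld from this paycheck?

Workforce Levy: cap 41,140.00 Cr − YTD 39,600.00 Cr = 1,540.00 Cr subject; 4.6% × 1,540.00 Cr = 70.84 Cr

70.84 Cr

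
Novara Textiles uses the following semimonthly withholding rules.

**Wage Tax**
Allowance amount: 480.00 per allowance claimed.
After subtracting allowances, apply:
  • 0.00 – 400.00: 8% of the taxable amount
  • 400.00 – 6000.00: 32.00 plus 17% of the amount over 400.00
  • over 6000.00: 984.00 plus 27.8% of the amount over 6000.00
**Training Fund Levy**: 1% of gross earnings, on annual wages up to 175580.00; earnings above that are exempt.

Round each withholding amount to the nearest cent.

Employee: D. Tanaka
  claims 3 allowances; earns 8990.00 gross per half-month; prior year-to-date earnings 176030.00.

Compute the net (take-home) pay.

Wage Tax: taxable = 8990.00 − 3×480.00 = 7550.00
  984.00 + 27.8% × (7550.00 − 6000.00) = 984.00 + 27.8% × 1550.00 = 1414.90
Training Fund Levy: YTD 176030.00 ≥ cap 175580.00 → 0.00
Total withheld: 1414.90 + 0.00 = 1414.90
Net pay: 8990.00 − 1414.90 = 7575.10

7575.10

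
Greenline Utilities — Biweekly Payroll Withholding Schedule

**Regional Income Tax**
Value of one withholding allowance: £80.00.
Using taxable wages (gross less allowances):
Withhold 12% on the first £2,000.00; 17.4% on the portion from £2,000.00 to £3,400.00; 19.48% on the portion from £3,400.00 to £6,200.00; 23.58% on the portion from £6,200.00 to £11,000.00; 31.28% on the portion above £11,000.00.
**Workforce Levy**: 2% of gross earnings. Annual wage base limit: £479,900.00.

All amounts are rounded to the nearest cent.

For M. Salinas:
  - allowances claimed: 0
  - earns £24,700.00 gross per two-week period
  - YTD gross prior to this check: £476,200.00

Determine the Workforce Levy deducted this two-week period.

£74.00

Workforce Levy: cap £479,900.00 − YTD £476,200.00 = £3,700.00 subject; 2% × £3,700.00 = £74.00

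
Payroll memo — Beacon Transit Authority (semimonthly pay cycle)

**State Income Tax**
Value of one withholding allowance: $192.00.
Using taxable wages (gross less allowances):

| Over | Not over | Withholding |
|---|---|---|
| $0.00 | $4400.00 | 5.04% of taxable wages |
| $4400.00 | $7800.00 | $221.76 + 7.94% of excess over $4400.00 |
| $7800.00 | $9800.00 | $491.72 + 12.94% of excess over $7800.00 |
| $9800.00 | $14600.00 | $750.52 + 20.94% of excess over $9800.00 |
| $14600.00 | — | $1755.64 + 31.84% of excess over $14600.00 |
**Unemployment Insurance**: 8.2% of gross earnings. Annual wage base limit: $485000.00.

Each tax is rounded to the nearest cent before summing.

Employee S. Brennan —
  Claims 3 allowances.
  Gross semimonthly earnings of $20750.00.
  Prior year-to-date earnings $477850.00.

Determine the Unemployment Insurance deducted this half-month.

Unemployment Insurance: cap $485000.00 − YTD $477850.00 = $7150.00 subject; 8.2% × $7150.00 = $586.30

$586.30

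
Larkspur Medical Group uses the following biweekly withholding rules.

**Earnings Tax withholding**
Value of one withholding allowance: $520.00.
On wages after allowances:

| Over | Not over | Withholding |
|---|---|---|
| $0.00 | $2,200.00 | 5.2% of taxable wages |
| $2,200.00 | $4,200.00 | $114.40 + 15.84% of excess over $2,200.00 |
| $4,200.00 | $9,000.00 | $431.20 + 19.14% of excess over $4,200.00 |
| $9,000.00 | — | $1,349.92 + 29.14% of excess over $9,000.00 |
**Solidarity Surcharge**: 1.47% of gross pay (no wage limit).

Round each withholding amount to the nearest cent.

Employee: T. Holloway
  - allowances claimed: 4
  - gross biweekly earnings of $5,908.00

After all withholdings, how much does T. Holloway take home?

Earnings Tax: taxable = $5,908.00 − 4×$520.00 = $3,828.00
  $114.40 + 15.84% × ($3,828.00 − $2,200.00) = $114.40 + 15.84% × $1,628.00 = $372.28
Solidarity Surcharge: 1.47% × $5,908.00 = $86.85
Total withheld: $372.28 + $86.85 = $459.13
Net pay: $5,908.00 − $459.13 = $5,448.87

$5,448.87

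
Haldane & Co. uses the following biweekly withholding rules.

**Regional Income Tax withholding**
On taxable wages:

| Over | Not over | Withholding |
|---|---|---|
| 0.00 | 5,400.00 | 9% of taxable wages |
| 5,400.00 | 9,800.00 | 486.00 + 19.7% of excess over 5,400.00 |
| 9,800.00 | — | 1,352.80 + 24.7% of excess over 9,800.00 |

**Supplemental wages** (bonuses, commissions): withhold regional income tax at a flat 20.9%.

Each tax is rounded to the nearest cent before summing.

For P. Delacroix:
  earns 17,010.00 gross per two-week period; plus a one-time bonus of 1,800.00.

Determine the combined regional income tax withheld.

3,509.87

Regional Income Tax: taxable = 17,010.00
  1,352.80 + 24.7% × (17,010.00 − 9,800.00) = 1,352.80 + 24.7% × 7,210.00 = 3,133.67
Supplemental (20.9% flat on bonus): 20.9% × 1,800.00 = 376.20
Total regional income tax: 3,133.67 + 376.20 = 3,509.87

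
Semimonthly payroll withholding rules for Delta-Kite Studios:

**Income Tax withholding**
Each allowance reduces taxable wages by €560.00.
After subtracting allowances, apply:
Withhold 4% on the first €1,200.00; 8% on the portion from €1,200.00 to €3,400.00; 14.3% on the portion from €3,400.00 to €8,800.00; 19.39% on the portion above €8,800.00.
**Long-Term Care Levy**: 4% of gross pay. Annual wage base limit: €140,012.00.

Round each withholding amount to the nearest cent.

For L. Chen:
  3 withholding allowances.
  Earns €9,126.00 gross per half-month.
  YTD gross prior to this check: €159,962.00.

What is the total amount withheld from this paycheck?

€802.58

Income Tax: taxable = €9,126.00 − 3×€560.00 = €7,446.00
  €224.00 + 14.3% × (€7,446.00 − €3,400.00) = €224.00 + 14.3% × €4,046.00 = €802.58
Long-Term Care Levy: YTD €159,962.00 ≥ cap €140,012.00 → €0.00
Total: €802.58 + €0.00 = €802.58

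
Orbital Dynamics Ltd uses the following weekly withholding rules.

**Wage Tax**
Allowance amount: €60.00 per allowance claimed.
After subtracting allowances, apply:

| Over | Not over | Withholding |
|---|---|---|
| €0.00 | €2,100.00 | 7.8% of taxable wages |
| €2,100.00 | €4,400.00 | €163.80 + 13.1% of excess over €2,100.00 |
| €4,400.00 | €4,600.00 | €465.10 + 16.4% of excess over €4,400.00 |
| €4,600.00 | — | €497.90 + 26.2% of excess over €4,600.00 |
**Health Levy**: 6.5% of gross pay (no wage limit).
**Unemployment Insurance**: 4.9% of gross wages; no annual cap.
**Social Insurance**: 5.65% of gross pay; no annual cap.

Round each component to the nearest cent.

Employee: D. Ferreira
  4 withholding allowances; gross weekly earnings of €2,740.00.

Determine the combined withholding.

€683.37

Wage Tax: taxable = €2,740.00 − 4×€60.00 = €2,500.00
  €163.80 + 13.1% × (€2,500.00 − €2,100.00) = €163.80 + 13.1% × €400.00 = €216.20
Health Levy: 6.5% × €2,740.00 = €178.10
Unemployment Insurance: 4.9% × €2,740.00 = €134.26
Social Insurance: 5.65% × €2,740.00 = €154.81
Total: €216.20 + €178.10 + €134.26 + €154.81 = €683.37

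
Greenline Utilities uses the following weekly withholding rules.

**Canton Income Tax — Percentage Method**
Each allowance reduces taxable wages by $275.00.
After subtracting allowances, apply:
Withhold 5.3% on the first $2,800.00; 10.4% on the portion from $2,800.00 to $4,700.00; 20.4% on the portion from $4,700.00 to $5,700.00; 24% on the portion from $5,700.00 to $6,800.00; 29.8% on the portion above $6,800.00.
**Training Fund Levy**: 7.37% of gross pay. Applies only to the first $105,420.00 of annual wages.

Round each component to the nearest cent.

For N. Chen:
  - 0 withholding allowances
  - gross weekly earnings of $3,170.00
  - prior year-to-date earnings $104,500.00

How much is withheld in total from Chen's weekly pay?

Canton Income Tax: taxable = $3,170.00
  $148.40 + 10.4% × ($3,170.00 − $2,800.00) = $148.40 + 10.4% × $370.00 = $186.88
Training Fund Levy: cap $105,420.00 − YTD $104,500.00 = $920.00 subject; 7.37% × $920.00 = $67.80
Total: $186.88 + $67.80 = $254.68

$254.68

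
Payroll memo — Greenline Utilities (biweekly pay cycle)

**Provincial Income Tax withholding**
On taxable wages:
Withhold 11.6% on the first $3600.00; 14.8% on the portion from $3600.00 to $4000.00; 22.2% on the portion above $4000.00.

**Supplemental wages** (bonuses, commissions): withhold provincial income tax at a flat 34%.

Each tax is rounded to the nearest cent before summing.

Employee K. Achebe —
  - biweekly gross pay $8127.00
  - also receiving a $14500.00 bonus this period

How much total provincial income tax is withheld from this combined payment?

Provincial Income Tax: taxable = $8127.00
  $476.80 + 22.2% × ($8127.00 − $4000.00) = $476.80 + 22.2% × $4127.00 = $1392.99
Supplemental (34% flat on bonus): 34% × $14500.00 = $4930.00
Total provincial income tax: $1392.99 + $4930.00 = $6322.99

$6322.99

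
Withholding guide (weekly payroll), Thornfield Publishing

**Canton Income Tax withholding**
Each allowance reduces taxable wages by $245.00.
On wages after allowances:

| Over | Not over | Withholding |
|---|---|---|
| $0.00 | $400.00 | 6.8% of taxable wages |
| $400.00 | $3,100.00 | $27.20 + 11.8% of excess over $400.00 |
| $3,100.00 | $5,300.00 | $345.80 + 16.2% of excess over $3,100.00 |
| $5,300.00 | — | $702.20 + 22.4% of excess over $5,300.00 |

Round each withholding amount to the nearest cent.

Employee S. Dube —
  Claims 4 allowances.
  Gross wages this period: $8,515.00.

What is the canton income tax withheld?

Canton Income Tax: taxable = $8,515.00 − 4×$245.00 = $7,535.00
  $702.20 + 22.4% × ($7,535.00 − $5,300.00) = $702.20 + 22.4% × $2,235.00 = $1,202.84

$1,202.84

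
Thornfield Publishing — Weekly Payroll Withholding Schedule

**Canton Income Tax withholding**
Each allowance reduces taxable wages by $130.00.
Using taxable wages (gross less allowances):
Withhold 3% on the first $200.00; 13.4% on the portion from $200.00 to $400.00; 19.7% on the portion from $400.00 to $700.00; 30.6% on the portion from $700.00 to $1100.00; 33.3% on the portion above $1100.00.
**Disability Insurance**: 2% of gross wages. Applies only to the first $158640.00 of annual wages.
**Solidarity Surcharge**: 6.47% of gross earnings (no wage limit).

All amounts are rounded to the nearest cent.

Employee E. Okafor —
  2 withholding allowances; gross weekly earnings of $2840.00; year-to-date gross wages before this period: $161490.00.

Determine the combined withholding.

$890.89

Canton Income Tax: taxable = $2840.00 − 2×$130.00 = $2580.00
  $214.30 + 33.3% × ($2580.00 − $1100.00) = $214.30 + 33.3% × $1480.00 = $707.14
Disability Insurance: YTD $161490.00 ≥ cap $158640.00 → $0.00
Solidarity Surcharge: 6.47% × $2840.00 = $183.75
Total: $707.14 + $0.00 + $183.75 = $890.89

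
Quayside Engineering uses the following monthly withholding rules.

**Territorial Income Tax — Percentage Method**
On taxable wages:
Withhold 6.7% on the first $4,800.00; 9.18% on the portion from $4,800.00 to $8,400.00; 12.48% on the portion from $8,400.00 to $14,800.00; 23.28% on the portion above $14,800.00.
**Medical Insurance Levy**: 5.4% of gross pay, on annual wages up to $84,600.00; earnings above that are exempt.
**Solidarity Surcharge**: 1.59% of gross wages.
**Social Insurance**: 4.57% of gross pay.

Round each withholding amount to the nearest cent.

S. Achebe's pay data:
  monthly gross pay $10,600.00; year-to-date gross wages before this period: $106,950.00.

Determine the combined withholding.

$1,579.60

Territorial Income Tax: taxable = $10,600.00
  $652.08 + 12.48% × ($10,600.00 − $8,400.00) = $652.08 + 12.48% × $2,200.00 = $926.64
Medical Insurance Levy: YTD $106,950.00 ≥ cap $84,600.00 → $0.00
Solidarity Surcharge: 1.59% × $10,600.00 = $168.54
Social Insurance: 4.57% × $10,600.00 = $484.42
Total: $926.64 + $0.00 + $168.54 + $484.42 = $1,579.60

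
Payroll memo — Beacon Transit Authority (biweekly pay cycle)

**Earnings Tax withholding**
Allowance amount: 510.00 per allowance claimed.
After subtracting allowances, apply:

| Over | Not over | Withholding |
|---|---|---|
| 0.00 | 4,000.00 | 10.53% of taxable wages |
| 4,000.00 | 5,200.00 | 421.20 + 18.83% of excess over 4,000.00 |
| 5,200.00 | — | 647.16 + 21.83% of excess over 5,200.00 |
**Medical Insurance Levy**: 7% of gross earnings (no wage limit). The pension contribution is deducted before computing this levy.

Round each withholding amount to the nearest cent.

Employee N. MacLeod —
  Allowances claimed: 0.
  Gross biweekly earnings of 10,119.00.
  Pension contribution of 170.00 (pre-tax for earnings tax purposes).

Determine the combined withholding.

Earnings Tax: taxable = 10,119.00 − 170.00 = 9,949.00
  647.16 + 21.83% × (9,949.00 − 5,200.00) = 647.16 + 21.83% × 4,749.00 = 1,683.87
Medical Insurance Levy: 7% × 9,949.00 = 696.43
Total: 1,683.87 + 696.43 = 2,380.30

2,380.30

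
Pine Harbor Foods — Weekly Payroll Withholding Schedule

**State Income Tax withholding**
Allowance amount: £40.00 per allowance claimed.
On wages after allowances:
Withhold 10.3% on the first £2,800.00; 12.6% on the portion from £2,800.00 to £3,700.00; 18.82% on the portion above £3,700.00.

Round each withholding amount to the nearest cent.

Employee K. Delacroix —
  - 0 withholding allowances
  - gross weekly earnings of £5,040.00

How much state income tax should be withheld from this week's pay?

£653.99

State Income Tax: taxable = £5,040.00
  £401.80 + 18.82% × (£5,040.00 − £3,700.00) = £401.80 + 18.82% × £1,340.00 = £653.99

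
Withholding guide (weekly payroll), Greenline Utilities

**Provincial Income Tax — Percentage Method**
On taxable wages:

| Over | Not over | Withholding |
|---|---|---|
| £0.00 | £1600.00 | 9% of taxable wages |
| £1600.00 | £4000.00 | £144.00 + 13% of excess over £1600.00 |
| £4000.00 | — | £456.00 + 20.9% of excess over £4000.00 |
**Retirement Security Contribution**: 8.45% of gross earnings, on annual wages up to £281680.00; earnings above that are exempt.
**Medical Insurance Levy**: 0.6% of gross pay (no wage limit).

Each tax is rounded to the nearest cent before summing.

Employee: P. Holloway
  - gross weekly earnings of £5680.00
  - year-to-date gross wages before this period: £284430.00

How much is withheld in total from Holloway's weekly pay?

Provincial Income Tax: taxable = £5680.00
  £456.00 + 20.9% × (£5680.00 − £4000.00) = £456.00 + 20.9% × £1680.00 = £807.12
Retirement Security Contribution: YTD £284430.00 ≥ cap £281680.00 → £0.00
Medical Insurance Levy: 0.6% × £5680.00 = £34.08
Total: £807.12 + £0.00 + £34.08 = £841.20

£841.20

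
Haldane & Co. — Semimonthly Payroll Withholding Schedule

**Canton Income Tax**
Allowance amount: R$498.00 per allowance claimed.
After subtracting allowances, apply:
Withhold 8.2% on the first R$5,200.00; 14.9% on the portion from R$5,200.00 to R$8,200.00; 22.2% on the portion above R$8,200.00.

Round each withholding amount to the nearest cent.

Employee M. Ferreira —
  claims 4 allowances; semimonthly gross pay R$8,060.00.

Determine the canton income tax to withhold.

Canton Income Tax: taxable = R$8,060.00 − 4×R$498.00 = R$6,068.00
  R$426.40 + 14.9% × (R$6,068.00 − R$5,200.00) = R$426.40 + 14.9% × R$868.00 = R$555.73

R$555.73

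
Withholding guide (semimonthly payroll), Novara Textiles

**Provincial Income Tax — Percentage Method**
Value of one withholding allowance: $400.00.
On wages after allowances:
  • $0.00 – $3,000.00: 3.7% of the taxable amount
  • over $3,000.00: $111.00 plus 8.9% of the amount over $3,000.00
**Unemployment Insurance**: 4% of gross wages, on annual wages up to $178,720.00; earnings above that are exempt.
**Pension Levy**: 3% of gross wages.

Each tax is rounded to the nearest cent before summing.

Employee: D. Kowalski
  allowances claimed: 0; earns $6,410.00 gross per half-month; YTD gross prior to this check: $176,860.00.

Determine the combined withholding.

Provincial Income Tax: taxable = $6,410.00
  $111.00 + 8.9% × ($6,410.00 − $3,000.00) = $111.00 + 8.9% × $3,410.00 = $414.49
Unemployment Insurance: cap $178,720.00 − YTD $176,860.00 = $1,860.00 subject; 4% × $1,860.00 = $74.40
Pension Levy: 3% × $6,410.00 = $192.30
Total: $414.49 + $74.40 + $192.30 = $681.19

$681.19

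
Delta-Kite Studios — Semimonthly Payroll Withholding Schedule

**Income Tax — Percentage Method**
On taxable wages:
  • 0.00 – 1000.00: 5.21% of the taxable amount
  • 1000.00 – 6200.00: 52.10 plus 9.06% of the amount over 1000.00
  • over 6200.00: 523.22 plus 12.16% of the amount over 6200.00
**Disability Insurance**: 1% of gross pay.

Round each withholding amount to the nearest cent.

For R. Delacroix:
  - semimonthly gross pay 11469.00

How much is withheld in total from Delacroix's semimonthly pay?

1278.62

Income Tax: taxable = 11469.00
  523.22 + 12.16% × (11469.00 − 6200.00) = 523.22 + 12.16% × 5269.00 = 1163.93
Disability Insurance: 1% × 11469.00 = 114.69
Total: 1163.93 + 114.69 = 1278.62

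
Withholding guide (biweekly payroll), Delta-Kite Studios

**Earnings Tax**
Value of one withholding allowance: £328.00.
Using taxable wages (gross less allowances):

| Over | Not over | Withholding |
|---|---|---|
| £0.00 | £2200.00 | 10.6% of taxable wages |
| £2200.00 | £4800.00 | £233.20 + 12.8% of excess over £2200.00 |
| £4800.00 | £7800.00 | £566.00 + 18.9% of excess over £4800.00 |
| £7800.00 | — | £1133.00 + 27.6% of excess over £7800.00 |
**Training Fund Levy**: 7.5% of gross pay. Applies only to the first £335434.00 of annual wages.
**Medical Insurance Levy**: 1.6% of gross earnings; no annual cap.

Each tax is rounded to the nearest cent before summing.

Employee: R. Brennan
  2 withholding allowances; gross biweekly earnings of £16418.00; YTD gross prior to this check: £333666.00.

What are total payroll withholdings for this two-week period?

Earnings Tax: taxable = £16418.00 − 2×£328.00 = £15762.00
  £1133.00 + 27.6% × (£15762.00 − £7800.00) = £1133.00 + 27.6% × £7962.00 = £3330.51
Training Fund Levy: cap £335434.00 − YTD £333666.00 = £1768.00 subject; 7.5% × £1768.00 = £132.60
Medical Insurance Levy: 1.6% × £16418.00 = £262.69
Total: £3330.51 + £132.60 + £262.69 = £3725.80

£3725.80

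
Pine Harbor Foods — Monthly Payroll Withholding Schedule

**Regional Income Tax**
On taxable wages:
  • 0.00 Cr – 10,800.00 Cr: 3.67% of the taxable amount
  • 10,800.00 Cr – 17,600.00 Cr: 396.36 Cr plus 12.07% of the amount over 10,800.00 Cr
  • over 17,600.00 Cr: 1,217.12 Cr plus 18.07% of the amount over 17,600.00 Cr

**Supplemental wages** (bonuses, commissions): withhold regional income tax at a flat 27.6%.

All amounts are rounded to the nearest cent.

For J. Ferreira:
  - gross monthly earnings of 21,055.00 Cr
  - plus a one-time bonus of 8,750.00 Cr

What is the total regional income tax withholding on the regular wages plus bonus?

4,256.44 Cr

Regional Income Tax: taxable = 21,055.00 Cr
  1,217.12 Cr + 18.07% × (21,055.00 Cr − 17,600.00 Cr) = 1,217.12 Cr + 18.07% × 3,455.00 Cr = 1,841.44 Cr
Supplemental (27.6% flat on bonus): 27.6% × 8,750.00 Cr = 2,415.00 Cr
Total regional income tax: 1,841.44 Cr + 2,415.00 Cr = 4,256.44 Cr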